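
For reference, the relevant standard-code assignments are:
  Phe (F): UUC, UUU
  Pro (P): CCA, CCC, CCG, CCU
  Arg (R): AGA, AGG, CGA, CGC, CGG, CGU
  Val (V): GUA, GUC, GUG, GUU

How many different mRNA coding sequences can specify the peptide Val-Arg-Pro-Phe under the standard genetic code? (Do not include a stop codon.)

192

Val: 4 codons.
Arg: 6 codons.
Pro: 4 codons.
Phe: 2 codons.
4 × 6 × 4 × 2 = 192.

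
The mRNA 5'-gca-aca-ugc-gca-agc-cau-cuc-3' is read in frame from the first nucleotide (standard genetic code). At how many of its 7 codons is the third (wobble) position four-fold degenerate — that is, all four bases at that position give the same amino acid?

Codon 1 GCA (Ala): third position 4-fold.
Codon 2 ACA (Thr): third position 4-fold.
Codon 3 UGC (Cys): third position 2-fold.
Codon 4 GCA (Ala): third position 4-fold.
Codon 5 AGC (Ser): third position 2-fold.
Codon 6 CAU (His): third position 2-fold.
Codon 7 CUC (Leu): third position 4-fold.
Four-fold degenerate third positions: 4.

4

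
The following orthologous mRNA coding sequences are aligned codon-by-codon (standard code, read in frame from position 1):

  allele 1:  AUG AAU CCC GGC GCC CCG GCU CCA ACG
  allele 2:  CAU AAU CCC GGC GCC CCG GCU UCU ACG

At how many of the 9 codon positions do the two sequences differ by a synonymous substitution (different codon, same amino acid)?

Codon 1: AUG Met / CAU His — nonsynonymous.
Codon 2: AAU Asn / AAU Asn — identical.
Codon 3: CCC Pro / CCC Pro — identical.
Codon 4: GGC Gly / GGC Gly — identical.
Codon 5: GCC Ala / GCC Ala — identical.
Codon 6: CCG Pro / CCG Pro — identical.
Codon 7: GCU Ala / GCU Ala — identical.
Codon 8: CCA Pro / UCU Ser — nonsynonymous.
Codon 9: ACG Thr / ACG Thr — identical.
Synonymous differences: 0.

0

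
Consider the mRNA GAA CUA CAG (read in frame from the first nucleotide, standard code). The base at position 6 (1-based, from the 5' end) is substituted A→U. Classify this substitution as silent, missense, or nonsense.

silent

Position 6 falls in codon 2: CUA → Leu.
After the substitution the codon is CUU → Leu.
Both encode Leu, so the change is synonymous.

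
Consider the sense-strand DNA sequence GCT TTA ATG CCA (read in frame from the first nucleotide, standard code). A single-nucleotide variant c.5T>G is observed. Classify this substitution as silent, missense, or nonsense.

nonsense

Position 5 falls in codon 2: TTA → Leu.
After the substitution the codon is TGA → Stop.
The new codon is a stop codon, so this is a nonsense mutation.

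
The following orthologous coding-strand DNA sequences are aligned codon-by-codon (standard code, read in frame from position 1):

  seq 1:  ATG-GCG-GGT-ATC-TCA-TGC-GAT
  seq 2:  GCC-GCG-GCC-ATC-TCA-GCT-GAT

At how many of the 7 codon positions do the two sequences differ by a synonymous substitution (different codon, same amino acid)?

0

Codon 1: ATG Met / GCC Ala — nonsynonymous.
Codon 2: GCG Ala / GCG Ala — identical.
Codon 3: GGT Gly / GCC Ala — nonsynonymous.
Codon 4: ATC Ile / ATC Ile — identical.
Codon 5: TCA Ser / TCA Ser — identical.
Codon 6: TGC Cys / GCT Ala — nonsynonymous.
Codon 7: GAT Asp / GAT Asp — identical.
Synonymous differences: 0.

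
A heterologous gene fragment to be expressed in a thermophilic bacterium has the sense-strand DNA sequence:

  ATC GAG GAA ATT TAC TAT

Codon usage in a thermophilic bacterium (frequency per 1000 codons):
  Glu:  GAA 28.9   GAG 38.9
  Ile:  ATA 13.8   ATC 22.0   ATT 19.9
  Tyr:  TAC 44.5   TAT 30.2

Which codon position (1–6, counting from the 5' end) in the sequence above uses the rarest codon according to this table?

4

Codon 1 ATC (Ile): 22.0 per 1000.
Codon 2 GAG (Glu): 38.9 per 1000.
Codon 3 GAA (Glu): 28.9 per 1000.
Codon 4 ATT (Ile): 19.9 per 1000.
Codon 5 TAC (Tyr): 44.5 per 1000.
Codon 6 TAT (Tyr): 30.2 per 1000.
Lowest frequency is 19.9 at codon 4.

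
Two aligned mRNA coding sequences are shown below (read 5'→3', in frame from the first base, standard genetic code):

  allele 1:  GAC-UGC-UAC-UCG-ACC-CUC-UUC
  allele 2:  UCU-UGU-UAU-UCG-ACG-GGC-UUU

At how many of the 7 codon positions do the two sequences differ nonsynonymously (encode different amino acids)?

Codon 1: GAC Asp / UCU Ser — nonsynonymous.
Codon 2: UGC Cys / UGU Cys — synonymous.
Codon 3: UAC Tyr / UAU Tyr — synonymous.
Codon 4: UCG Ser / UCG Ser — identical.
Codon 5: ACC Thr / ACG Thr — synonymous.
Codon 6: CUC Leu / GGC Gly — nonsynonymous.
Codon 7: UUC Phe / UUU Phe — synonymous.
Nonsynonymous differences: 2.

2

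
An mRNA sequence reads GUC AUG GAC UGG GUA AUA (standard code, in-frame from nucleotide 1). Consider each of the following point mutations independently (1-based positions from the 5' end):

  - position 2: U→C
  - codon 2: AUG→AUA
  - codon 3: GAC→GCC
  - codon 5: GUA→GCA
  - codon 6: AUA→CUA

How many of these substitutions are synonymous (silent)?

Codon 1: GUC (Val) → GCC (Ala) — missense.
Codon 2: AUG (Met) → AUA (Ile) — missense.
Codon 3: GAC (Asp) → GCC (Ala) — missense.
Codon 5: GUA (Val) → GCA (Ala) — missense.
Codon 6: AUA (Ile) → CUA (Leu) — missense.
Synonymous: 0 of 5.

0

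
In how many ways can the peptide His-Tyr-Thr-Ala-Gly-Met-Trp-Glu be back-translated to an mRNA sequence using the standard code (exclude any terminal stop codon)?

512

His: 2 codons.
Tyr: 2 codons.
Thr: 4 codons.
Ala: 4 codons.
Gly: 4 codons.
Met: 1 codon.
Trp: 1 codon.
Glu: 2 codons.
2 × 2 × 4 × 4 × 4 × 1 × 1 × 2 = 512.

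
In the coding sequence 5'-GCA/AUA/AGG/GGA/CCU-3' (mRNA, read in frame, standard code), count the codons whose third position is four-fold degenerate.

3

Codon 1 GCA (Ala): third position 4-fold.
Codon 2 AUA (Ile): third position 3-fold.
Codon 3 AGG (Arg): third position 2-fold.
Codon 4 GGA (Gly): third position 4-fold.
Codon 5 CCU (Pro): third position 4-fold.
Four-fold degenerate third positions: 3.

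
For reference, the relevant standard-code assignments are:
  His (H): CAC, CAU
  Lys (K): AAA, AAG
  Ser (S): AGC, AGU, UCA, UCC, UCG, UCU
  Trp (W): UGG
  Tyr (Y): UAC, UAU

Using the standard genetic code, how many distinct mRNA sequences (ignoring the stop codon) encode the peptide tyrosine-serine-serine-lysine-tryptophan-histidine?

Tyr: 2 codons.
Ser: 6 codons.
Ser: 6 codons.
Lys: 2 codons.
Trp: 1 codon.
His: 2 codons.
2 × 6 × 6 × 2 × 1 × 2 = 288.

288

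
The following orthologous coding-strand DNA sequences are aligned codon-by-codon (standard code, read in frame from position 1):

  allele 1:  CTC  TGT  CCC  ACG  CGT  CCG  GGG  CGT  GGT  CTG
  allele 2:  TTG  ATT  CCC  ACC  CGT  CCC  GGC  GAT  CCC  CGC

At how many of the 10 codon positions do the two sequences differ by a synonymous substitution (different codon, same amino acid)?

4

Codon 1: CTC Leu / TTG Leu — synonymous.
Codon 2: TGT Cys / ATT Ile — nonsynonymous.
Codon 3: CCC Pro / CCC Pro — identical.
Codon 4: ACG Thr / ACC Thr — synonymous.
Codon 5: CGT Arg / CGT Arg — identical.
Codon 6: CCG Pro / CCC Pro — synonymous.
Codon 7: GGG Gly / GGC Gly — synonymous.
Codon 8: CGT Arg / GAT Asp — nonsynonymous.
Codon 9: GGT Gly / CCC Pro — nonsynonymous.
Codon 10: CTG Leu / CGC Arg — nonsynonymous.
Synonymous differences: 4.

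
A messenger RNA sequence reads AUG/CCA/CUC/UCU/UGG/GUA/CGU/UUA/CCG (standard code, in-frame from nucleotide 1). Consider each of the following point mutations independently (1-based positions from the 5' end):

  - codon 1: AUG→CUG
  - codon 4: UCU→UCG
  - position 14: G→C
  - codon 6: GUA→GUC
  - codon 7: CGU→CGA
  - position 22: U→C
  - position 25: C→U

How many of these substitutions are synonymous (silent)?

4

Codon 1: AUG (Met) → CUG (Leu) — missense.
Codon 4: UCU (Ser) → UCG (Ser) — synonymous.
Codon 5: UGG (Trp) → UCG (Ser) — missense.
Codon 6: GUA (Val) → GUC (Val) — synonymous.
Codon 7: CGU (Arg) → CGA (Arg) — synonymous.
Codon 8: UUA (Leu) → CUA (Leu) — synonymous.
Codon 9: CCG (Pro) → UCG (Ser) — missense.
Synonymous: 4 of 7.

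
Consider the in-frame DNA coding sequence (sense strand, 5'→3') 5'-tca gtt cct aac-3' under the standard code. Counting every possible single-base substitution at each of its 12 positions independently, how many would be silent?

Codon 1 (TCA, Ser): 3 synonymous substitutions.
Codon 2 (GTT, Val): 3 synonymous substitutions.
Codon 3 (CCT, Pro): 3 synonymous substitutions.
Codon 4 (AAC, Asn): 1 synonymous substitution.
Total: 3 + 3 + 3 + 1 = 10.

10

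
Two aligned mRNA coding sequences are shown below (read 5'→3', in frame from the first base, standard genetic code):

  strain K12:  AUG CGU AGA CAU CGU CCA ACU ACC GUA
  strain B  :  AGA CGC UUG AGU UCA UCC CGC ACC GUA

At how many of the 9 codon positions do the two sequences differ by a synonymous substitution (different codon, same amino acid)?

Codon 1: AUG Met / AGA Arg — nonsynonymous.
Codon 2: CGU Arg / CGC Arg — synonymous.
Codon 3: AGA Arg / UUG Leu — nonsynonymous.
Codon 4: CAU His / AGU Ser — nonsynonymous.
Codon 5: CGU Arg / UCA Ser — nonsynonymous.
Codon 6: CCA Pro / UCC Ser — nonsynonymous.
Codon 7: ACU Thr / CGC Arg — nonsynonymous.
Codon 8: ACC Thr / ACC Thr — identical.
Codon 9: GUA Val / GUA Val — identical.
Synonymous differences: 1.

1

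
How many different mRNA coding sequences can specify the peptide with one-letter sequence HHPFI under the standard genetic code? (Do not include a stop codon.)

His: 2 codons.
His: 2 codons.
Pro: 4 codons.
Phe: 2 codons.
Ile: 3 codons.
2 × 2 × 4 × 2 × 3 = 96.

96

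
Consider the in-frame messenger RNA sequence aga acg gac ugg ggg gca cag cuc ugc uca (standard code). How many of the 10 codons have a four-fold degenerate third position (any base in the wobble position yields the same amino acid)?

5

Codon 1 AGA (Arg): third position 2-fold.
Codon 2 ACG (Thr): third position 4-fold.
Codon 3 GAC (Asp): third position 2-fold.
Codon 4 UGG (Trp): third position 1-fold.
Codon 5 GGG (Gly): third position 4-fold.
Codon 6 GCA (Ala): third position 4-fold.
Codon 7 CAG (Gln): third position 2-fold.
Codon 8 CUC (Leu): third position 4-fold.
Codon 9 UGC (Cys): third position 2-fold.
Codon 10 UCA (Ser): third position 4-fold.
Four-fold degenerate third positions: 5.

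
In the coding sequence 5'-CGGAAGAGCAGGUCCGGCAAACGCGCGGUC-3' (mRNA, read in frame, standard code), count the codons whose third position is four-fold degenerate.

Codon 1 CGG (Arg): third position 4-fold.
Codon 2 AAG (Lys): third position 2-fold.
Codon 3 AGC (Ser): third position 2-fold.
Codon 4 AGG (Arg): third position 2-fold.
Codon 5 UCC (Ser): third position 4-fold.
Codon 6 GGC (Gly): third position 4-fold.
Codon 7 AAA (Lys): third position 2-fold.
Codon 8 CGC (Arg): third position 4-fold.
Codon 9 GCG (Ala): third position 4-fold.
Codon 10 GUC (Val): third position 4-fold.
Four-fold degenerate third positions: 6.

6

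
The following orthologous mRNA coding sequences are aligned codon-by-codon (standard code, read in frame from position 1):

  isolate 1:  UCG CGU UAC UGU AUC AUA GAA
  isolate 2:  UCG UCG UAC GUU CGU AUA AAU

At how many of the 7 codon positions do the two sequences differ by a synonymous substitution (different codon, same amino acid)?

0

Codon 1: UCG Ser / UCG Ser — identical.
Codon 2: CGU Arg / UCG Ser — nonsynonymous.
Codon 3: UAC Tyr / UAC Tyr — identical.
Codon 4: UGU Cys / GUU Val — nonsynonymous.
Codon 5: AUC Ile / CGU Arg — nonsynonymous.
Codon 6: AUA Ile / AUA Ile — identical.
Codon 7: GAA Glu / AAU Asn — nonsynonymous.
Synonymous differences: 0.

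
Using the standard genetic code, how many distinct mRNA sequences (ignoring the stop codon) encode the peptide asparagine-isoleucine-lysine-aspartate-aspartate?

Asn: 2 codons.
Ile: 3 codons.
Lys: 2 codons.
Asp: 2 codons.
Asp: 2 codons.
2 × 3 × 2 × 2 × 2 = 48.

48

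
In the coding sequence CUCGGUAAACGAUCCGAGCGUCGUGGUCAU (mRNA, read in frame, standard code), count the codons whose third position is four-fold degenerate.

7

Codon 1 CUC (Leu): third position 4-fold.
Codon 2 GGU (Gly): third position 4-fold.
Codon 3 AAA (Lys): third position 2-fold.
Codon 4 CGA (Arg): third position 4-fold.
Codon 5 UCC (Ser): third position 4-fold.
Codon 6 GAG (Glu): third position 2-fold.
Codon 7 CGU (Arg): third position 4-fold.
Codon 8 CGU (Arg): third position 4-fold.
Codon 9 GGU (Gly): third position 4-fold.
Codon 10 CAU (His): third position 2-fold.
Four-fold degenerate third positions: 7.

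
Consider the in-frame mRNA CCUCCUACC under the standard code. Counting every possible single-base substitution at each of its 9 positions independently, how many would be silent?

9

Codon 1 (CCU, Pro): 3 synonymous substitutions.
Codon 2 (CCU, Pro): 3 synonymous substitutions.
Codon 3 (ACC, Thr): 3 synonymous substitutions.
Total: 3 + 3 + 3 = 9.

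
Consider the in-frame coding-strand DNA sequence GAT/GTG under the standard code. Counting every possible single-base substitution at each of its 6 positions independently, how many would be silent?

Codon 1 (GAT, Asp): 1 synonymous substitution.
Codon 2 (GTG, Val): 3 synonymous substitutions.
Total: 1 + 3 = 4.

4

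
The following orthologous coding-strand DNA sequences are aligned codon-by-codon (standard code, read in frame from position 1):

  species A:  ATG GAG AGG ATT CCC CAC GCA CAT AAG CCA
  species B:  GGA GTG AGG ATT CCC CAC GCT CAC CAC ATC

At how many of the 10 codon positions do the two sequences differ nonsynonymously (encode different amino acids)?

Codon 1: ATG Met / GGA Gly — nonsynonymous.
Codon 2: GAG Glu / GTG Val — nonsynonymous.
Codon 3: AGG Arg / AGG Arg — identical.
Codon 4: ATT Ile / ATT Ile — identical.
Codon 5: CCC Pro / CCC Pro — identical.
Codon 6: CAC His / CAC His — identical.
Codon 7: GCA Ala / GCT Ala — synonymous.
Codon 8: CAT His / CAC His — synonymous.
Codon 9: AAG Lys / CAC His — nonsynonymous.
Codon 10: CCA Pro / ATC Ile — nonsynonymous.
Nonsynonymous differences: 4.

4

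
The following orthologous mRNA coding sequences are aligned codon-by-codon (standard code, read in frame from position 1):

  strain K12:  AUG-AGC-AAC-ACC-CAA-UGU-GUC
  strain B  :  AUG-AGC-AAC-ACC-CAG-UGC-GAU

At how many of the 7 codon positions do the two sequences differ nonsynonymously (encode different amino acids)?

Codon 1: AUG Met / AUG Met — identical.
Codon 2: AGC Ser / AGC Ser — identical.
Codon 3: AAC Asn / AAC Asn — identical.
Codon 4: ACC Thr / ACC Thr — identical.
Codon 5: CAA Gln / CAG Gln — synonymous.
Codon 6: UGU Cys / UGC Cys — synonymous.
Codon 7: GUC Val / GAU Asp — nonsynonymous.
Nonsynonymous differences: 1.

1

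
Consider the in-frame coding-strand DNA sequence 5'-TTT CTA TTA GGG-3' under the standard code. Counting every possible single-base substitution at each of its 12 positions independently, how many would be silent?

10

Codon 1 (TTT, Phe): 1 synonymous substitution.
Codon 2 (CTA, Leu): 4 synonymous substitutions.
Codon 3 (TTA, Leu): 2 synonymous substitutions.
Codon 4 (GGG, Gly): 3 synonymous substitutions.
Total: 1 + 4 + 2 + 3 = 10.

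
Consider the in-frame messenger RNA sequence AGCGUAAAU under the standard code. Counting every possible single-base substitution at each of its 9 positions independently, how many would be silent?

5

Codon 1 (AGC, Ser): 1 synonymous substitution.
Codon 2 (GUA, Val): 3 synonymous substitutions.
Codon 3 (AAU, Asn): 1 synonymous substitution.
Total: 1 + 3 + 1 = 5.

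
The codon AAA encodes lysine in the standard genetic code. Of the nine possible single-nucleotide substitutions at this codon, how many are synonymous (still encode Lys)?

1

Position 1: none → 0 synonymous.
Position 2: none → 0 synonymous.
Position 3: AAG → 1 synonymous.
Total: 0 + 0 + 1 = 1.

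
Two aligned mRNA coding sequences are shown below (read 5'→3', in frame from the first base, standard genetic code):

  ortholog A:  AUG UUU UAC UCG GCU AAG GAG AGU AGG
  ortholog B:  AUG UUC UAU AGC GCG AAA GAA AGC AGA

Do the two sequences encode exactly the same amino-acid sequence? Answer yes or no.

Codon 1: AUG Met / AUG Met — identical.
Codon 2: UUU Phe / UUC Phe — synonymous.
Codon 3: UAC Tyr / UAU Tyr — synonymous.
Codon 4: UCG Ser / AGC Ser — synonymous.
Codon 5: GCU Ala / GCG Ala — synonymous.
Codon 6: AAG Lys / AAA Lys — synonymous.
Codon 7: GAG Glu / GAA Glu — synonymous.
Codon 8: AGU Ser / AGC Ser — synonymous.
Codon 9: AGG Arg / AGA Arg — synonymous.
Nonsynonymous differences: 0 → same protein.

yes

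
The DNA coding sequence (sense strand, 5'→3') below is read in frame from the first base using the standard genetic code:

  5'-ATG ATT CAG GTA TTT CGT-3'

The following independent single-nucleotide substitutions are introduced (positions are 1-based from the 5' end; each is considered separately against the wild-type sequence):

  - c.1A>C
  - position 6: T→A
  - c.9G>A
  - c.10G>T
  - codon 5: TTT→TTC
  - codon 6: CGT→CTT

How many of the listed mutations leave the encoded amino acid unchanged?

Codon 1: ATG (Met) → CTG (Leu) — missense.
Codon 2: ATT (Ile) → ATA (Ile) — synonymous.
Codon 3: CAG (Gln) → CAA (Gln) — synonymous.
Codon 4: GTA (Val) → TTA (Leu) — missense.
Codon 5: TTT (Phe) → TTC (Phe) — synonymous.
Codon 6: CGT (Arg) → CTT (Leu) — missense.
Synonymous: 3 of 6.

3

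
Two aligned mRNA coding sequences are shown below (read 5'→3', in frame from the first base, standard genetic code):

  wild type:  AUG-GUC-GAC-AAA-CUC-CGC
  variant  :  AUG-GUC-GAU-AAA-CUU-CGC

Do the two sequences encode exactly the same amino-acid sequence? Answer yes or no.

Codon 1: AUG Met / AUG Met — identical.
Codon 2: GUC Val / GUC Val — identical.
Codon 3: GAC Asp / GAU Asp — synonymous.
Codon 4: AAA Lys / AAA Lys — identical.
Codon 5: CUC Leu / CUU Leu — synonymous.
Codon 6: CGC Arg / CGC Arg — identical.
Nonsynonymous differences: 0 → same protein.

yes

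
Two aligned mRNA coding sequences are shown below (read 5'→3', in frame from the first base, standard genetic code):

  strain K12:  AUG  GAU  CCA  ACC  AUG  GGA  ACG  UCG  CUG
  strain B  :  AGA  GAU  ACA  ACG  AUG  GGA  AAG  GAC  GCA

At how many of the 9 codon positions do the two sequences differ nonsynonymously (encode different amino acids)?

Codon 1: AUG Met / AGA Arg — nonsynonymous.
Codon 2: GAU Asp / GAU Asp — identical.
Codon 3: CCA Pro / ACA Thr — nonsynonymous.
Codon 4: ACC Thr / ACG Thr — synonymous.
Codon 5: AUG Met / AUG Met — identical.
Codon 6: GGA Gly / GGA Gly — identical.
Codon 7: ACG Thr / AAG Lys — nonsynonymous.
Codon 8: UCG Ser / GAC Asp — nonsynonymous.
Codon 9: CUG Leu / GCA Ala — nonsynonymous.
Nonsynonymous differences: 5.

5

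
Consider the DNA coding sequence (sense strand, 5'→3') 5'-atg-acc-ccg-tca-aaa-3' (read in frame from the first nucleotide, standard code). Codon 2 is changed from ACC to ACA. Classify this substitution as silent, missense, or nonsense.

silent

Position 6 falls in codon 2: ACC → Thr.
After the substitution the codon is ACA → Thr.
Both encode Thr, so the change is synonymous.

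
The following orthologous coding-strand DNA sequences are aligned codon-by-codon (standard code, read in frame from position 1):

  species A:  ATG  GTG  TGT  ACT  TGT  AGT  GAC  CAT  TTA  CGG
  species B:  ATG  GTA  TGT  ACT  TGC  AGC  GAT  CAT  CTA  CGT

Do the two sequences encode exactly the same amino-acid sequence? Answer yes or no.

yes

Codon 1: ATG Met / ATG Met — identical.
Codon 2: GTG Val / GTA Val — synonymous.
Codon 3: TGT Cys / TGT Cys — identical.
Codon 4: ACT Thr / ACT Thr — identical.
Codon 5: TGT Cys / TGC Cys — synonymous.
Codon 6: AGT Ser / AGC Ser — synonymous.
Codon 7: GAC Asp / GAT Asp — synonymous.
Codon 8: CAT His / CAT His — identical.
Codon 9: TTA Leu / CTA Leu — synonymous.
Codon 10: CGG Arg / CGT Arg — synonymous.
Nonsynonymous differences: 0 → same protein.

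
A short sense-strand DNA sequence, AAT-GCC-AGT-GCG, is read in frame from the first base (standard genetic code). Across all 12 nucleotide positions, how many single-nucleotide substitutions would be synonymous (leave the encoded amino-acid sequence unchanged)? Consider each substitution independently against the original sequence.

8

Codon 1 (AAT, Asn): 1 synonymous substitution.
Codon 2 (GCC, Ala): 3 synonymous substitutions.
Codon 3 (AGT, Ser): 1 synonymous substitution.
Codon 4 (GCG, Ala): 3 synonymous substitutions.
Total: 1 + 3 + 1 + 3 = 8.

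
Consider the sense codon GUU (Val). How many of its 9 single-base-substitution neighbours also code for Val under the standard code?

3

Position 1: none → 0 synonymous.
Position 2: none → 0 synonymous.
Position 3: GUC, GUA, GUG → 3 synonymous.
Total: 0 + 0 + 3 = 3.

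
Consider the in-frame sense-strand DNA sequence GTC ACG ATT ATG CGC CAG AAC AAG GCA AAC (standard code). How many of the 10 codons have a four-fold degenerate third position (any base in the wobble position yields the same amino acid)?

Codon 1 GTC (Val): third position 4-fold.
Codon 2 ACG (Thr): third position 4-fold.
Codon 3 ATT (Ile): third position 3-fold.
Codon 4 ATG (Met): third position 1-fold.
Codon 5 CGC (Arg): third position 4-fold.
Codon 6 CAG (Gln): third position 2-fold.
Codon 7 AAC (Asn): third position 2-fold.
Codon 8 AAG (Lys): third position 2-fold.
Codon 9 GCA (Ala): third position 4-fold.
Codon 10 AAC (Asn): third position 2-fold.
Four-fold degenerate third positions: 4.

4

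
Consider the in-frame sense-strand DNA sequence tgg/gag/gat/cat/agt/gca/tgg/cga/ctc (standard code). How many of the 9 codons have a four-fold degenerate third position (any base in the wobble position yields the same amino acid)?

3

Codon 1 TGG (Trp): third position 1-fold.
Codon 2 GAG (Glu): third position 2-fold.
Codon 3 GAT (Asp): third position 2-fold.
Codon 4 CAT (His): third position 2-fold.
Codon 5 AGT (Ser): third position 2-fold.
Codon 6 GCA (Ala): third position 4-fold.
Codon 7 TGG (Trp): third position 1-fold.
Codon 8 CGA (Arg): third position 4-fold.
Codon 9 CTC (Leu): third position 4-fold.
Four-fold degenerate third positions: 3.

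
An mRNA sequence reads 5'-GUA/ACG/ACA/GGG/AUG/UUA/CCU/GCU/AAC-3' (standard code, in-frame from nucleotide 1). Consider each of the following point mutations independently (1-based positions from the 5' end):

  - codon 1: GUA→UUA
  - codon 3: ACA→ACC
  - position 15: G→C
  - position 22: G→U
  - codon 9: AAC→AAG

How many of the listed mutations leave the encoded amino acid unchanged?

Codon 1: GUA (Val) → UUA (Leu) — missense.
Codon 3: ACA (Thr) → ACC (Thr) — synonymous.
Codon 5: AUG (Met) → AUC (Ile) — missense.
Codon 8: GCU (Ala) → UCU (Ser) — missense.
Codon 9: AAC (Asn) → AAG (Lys) — missense.
Synonymous: 1 of 5.

1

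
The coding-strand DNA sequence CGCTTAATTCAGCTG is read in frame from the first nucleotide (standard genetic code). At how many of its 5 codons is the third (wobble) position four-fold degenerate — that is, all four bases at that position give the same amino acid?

2

Codon 1 CGC (Arg): third position 4-fold.
Codon 2 TTA (Leu): third position 2-fold.
Codon 3 ATT (Ile): third position 3-fold.
Codon 4 CAG (Gln): third position 2-fold.
Codon 5 CTG (Leu): third position 4-fold.
Four-fold degenerate third positions: 2.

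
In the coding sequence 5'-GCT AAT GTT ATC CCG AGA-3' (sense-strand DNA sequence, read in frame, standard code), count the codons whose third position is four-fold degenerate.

Codon 1 GCT (Ala): third position 4-fold.
Codon 2 AAT (Asn): third position 2-fold.
Codon 3 GTT (Val): third position 4-fold.
Codon 4 ATC (Ile): third position 3-fold.
Codon 5 CCG (Pro): third position 4-fold.
Codon 6 AGA (Arg): third position 2-fold.
Four-fold degenerate third positions: 3.

3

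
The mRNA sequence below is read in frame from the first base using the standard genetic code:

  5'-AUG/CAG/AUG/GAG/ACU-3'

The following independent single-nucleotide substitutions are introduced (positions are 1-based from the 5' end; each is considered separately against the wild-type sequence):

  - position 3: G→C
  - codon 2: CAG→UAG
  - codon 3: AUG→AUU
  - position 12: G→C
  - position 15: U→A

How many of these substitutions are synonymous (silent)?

1

Codon 1: AUG (Met) → AUC (Ile) — missense.
Codon 2: CAG (Gln) → UAG (Stop) — nonsense.
Codon 3: AUG (Met) → AUU (Ile) — missense.
Codon 4: GAG (Glu) → GAC (Asp) — missense.
Codon 5: ACU (Thr) → ACA (Thr) — synonymous.
Synonymous: 1 of 5.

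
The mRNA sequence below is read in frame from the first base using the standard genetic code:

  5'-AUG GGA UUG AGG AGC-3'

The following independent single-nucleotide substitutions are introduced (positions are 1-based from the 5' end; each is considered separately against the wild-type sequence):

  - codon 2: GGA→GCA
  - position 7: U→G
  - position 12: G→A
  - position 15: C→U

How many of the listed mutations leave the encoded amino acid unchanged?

Codon 2: GGA (Gly) → GCA (Ala) — missense.
Codon 3: UUG (Leu) → GUG (Val) — missense.
Codon 4: AGG (Arg) → AGA (Arg) — synonymous.
Codon 5: AGC (Ser) → AGU (Ser) — synonymous.
Synonymous: 2 of 4.

2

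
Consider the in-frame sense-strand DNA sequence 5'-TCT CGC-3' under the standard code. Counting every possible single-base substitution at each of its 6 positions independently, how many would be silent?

Codon 1 (TCT, Ser): 3 synonymous substitutions.
Codon 2 (CGC, Arg): 3 synonymous substitutions.
Total: 3 + 3 = 6.

6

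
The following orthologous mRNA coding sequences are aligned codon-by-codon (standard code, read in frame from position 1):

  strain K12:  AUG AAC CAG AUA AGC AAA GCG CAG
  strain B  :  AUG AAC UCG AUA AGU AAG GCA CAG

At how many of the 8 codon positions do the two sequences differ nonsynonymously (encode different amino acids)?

1

Codon 1: AUG Met / AUG Met — identical.
Codon 2: AAC Asn / AAC Asn — identical.
Codon 3: CAG Gln / UCG Ser — nonsynonymous.
Codon 4: AUA Ile / AUA Ile — identical.
Codon 5: AGC Ser / AGU Ser — synonymous.
Codon 6: AAA Lys / AAG Lys — synonymous.
Codon 7: GCG Ala / GCA Ala — synonymous.
Codon 8: CAG Gln / CAG Gln — identical.
Nonsynonymous differences: 1.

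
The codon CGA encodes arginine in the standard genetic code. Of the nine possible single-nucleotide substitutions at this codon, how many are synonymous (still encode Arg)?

Position 1: AGA → 1 synonymous.
Position 2: none → 0 synonymous.
Position 3: CGU, CGC, CGG → 3 synonymous.
Total: 1 + 0 + 3 = 4.

4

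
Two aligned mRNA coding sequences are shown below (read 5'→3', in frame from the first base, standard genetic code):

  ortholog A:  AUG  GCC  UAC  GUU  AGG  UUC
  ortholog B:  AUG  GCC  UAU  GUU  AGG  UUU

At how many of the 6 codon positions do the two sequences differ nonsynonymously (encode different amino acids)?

Codon 1: AUG Met / AUG Met — identical.
Codon 2: GCC Ala / GCC Ala — identical.
Codon 3: UAC Tyr / UAU Tyr — synonymous.
Codon 4: GUU Val / GUU Val — identical.
Codon 5: AGG Arg / AGG Arg — identical.
Codon 6: UUC Phe / UUU Phe — synonymous.
Nonsynonymous differences: 0.

0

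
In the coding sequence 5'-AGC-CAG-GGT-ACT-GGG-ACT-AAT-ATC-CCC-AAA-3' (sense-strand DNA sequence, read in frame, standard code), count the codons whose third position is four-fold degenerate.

Codon 1 AGC (Ser): third position 2-fold.
Codon 2 CAG (Gln): third position 2-fold.
Codon 3 GGT (Gly): third position 4-fold.
Codon 4 ACT (Thr): third position 4-fold.
Codon 5 GGG (Gly): third position 4-fold.
Codon 6 ACT (Thr): third position 4-fold.
Codon 7 AAT (Asn): third position 2-fold.
Codon 8 ATC (Ile): third position 3-fold.
Codon 9 CCC (Pro): third position 4-fold.
Codon 10 AAA (Lys): third position 2-fold.
Four-fold degenerate third positions: 5.

5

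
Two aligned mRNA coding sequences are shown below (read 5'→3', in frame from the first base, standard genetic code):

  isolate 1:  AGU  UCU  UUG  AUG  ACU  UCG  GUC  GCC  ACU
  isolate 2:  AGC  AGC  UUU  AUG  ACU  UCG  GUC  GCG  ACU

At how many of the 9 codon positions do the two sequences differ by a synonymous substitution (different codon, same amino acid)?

3

Codon 1: AGU Ser / AGC Ser — synonymous.
Codon 2: UCU Ser / AGC Ser — synonymous.
Codon 3: UUG Leu / UUU Phe — nonsynonymous.
Codon 4: AUG Met / AUG Met — identical.
Codon 5: ACU Thr / ACU Thr — identical.
Codon 6: UCG Ser / UCG Ser — identical.
Codon 7: GUC Val / GUC Val — identical.
Codon 8: GCC Ala / GCG Ala — synonymous.
Codon 9: ACU Thr / ACU Thr — identical.
Synonymous differences: 3.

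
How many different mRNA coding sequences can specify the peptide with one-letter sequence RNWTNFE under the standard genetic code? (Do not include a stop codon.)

384

Arg: 6 codons.
Asn: 2 codons.
Trp: 1 codon.
Thr: 4 codons.
Asn: 2 codons.
Phe: 2 codons.
Glu: 2 codons.
6 × 2 × 1 × 4 × 2 × 2 × 2 = 384.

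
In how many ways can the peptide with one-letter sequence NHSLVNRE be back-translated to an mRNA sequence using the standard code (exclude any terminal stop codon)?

Asn: 2 codons.
His: 2 codons.
Ser: 6 codons.
Leu: 6 codons.
Val: 4 codons.
Asn: 2 codons.
Arg: 6 codons.
Glu: 2 codons.
2 × 2 × 6 × 6 × 4 × 2 × 6 × 2 = 13824.

13824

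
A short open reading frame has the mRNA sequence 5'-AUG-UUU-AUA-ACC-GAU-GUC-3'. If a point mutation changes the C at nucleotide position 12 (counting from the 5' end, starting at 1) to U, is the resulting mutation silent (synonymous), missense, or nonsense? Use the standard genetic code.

Position 12 falls in codon 4: ACC → Thr.
After the substitution the codon is ACU → Thr.
Both encode Thr, so the change is synonymous.

silent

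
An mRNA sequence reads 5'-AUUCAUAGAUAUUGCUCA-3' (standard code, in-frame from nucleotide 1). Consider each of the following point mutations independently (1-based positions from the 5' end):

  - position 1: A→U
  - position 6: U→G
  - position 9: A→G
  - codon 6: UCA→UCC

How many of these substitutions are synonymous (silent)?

2

Codon 1: AUU (Ile) → UUU (Phe) — missense.
Codon 2: CAU (His) → CAG (Gln) — missense.
Codon 3: AGA (Arg) → AGG (Arg) — synonymous.
Codon 6: UCA (Ser) → UCC (Ser) — synonymous.
Synonymous: 2 of 4.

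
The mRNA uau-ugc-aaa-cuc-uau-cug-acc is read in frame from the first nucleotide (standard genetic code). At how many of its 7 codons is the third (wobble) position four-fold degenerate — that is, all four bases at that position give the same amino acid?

Codon 1 UAU (Tyr): third position 2-fold.
Codon 2 UGC (Cys): third position 2-fold.
Codon 3 AAA (Lys): third position 2-fold.
Codon 4 CUC (Leu): third position 4-fold.
Codon 5 UAU (Tyr): third position 2-fold.
Codon 6 CUG (Leu): third position 4-fold.
Codon 7 ACC (Thr): third position 4-fold.
Four-fold degenerate third positions: 3.

3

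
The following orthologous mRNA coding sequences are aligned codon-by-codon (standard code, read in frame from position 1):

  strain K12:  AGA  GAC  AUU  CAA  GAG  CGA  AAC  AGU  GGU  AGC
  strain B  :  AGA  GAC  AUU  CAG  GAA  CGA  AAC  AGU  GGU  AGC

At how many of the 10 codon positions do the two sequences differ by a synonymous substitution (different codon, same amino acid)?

Codon 1: AGA Arg / AGA Arg — identical.
Codon 2: GAC Asp / GAC Asp — identical.
Codon 3: AUU Ile / AUU Ile — identical.
Codon 4: CAA Gln / CAG Gln — synonymous.
Codon 5: GAG Glu / GAA Glu — synonymous.
Codon 6: CGA Arg / CGA Arg — identical.
Codon 7: AAC Asn / AAC Asn — identical.
Codon 8: AGU Ser / AGU Ser — identical.
Codon 9: GGU Gly / GGU Gly — identical.
Codon 10: AGC Ser / AGC Ser — identical.
Synonymous differences: 2.

2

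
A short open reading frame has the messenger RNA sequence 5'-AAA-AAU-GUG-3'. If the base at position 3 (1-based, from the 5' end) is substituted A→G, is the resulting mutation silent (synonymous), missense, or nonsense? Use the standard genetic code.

Position 3 falls in codon 1: AAA → Lys.
After the substitution the codon is AAG → Lys.
Both encode Lys, so the change is synonymous.

silent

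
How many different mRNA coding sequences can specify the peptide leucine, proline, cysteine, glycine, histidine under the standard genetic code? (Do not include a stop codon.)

384

Leu: 6 codons.
Pro: 4 codons.
Cys: 2 codons.
Gly: 4 codons.
His: 2 codons.
6 × 4 × 2 × 4 × 2 = 384.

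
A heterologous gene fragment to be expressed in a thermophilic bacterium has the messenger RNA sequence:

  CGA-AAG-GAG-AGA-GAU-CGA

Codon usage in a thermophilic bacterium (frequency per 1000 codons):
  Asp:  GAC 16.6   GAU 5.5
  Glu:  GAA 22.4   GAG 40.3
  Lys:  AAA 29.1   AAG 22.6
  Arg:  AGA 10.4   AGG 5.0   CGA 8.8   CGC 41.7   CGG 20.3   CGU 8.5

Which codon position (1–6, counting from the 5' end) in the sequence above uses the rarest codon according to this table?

5

Codon 1 CGA (Arg): 8.8 per 1000.
Codon 2 AAG (Lys): 22.6 per 1000.
Codon 3 GAG (Glu): 40.3 per 1000.
Codon 4 AGA (Arg): 10.4 per 1000.
Codon 5 GAU (Asp): 5.5 per 1000.
Codon 6 CGA (Arg): 8.8 per 1000.
Lowest frequency is 5.5 at codon 5.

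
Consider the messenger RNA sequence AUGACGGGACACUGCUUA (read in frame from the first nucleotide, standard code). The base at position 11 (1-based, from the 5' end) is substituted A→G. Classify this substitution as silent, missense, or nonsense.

missense

Position 11 falls in codon 4: CAC → His.
After the substitution the codon is CGC → Arg.
His ≠ Arg, so this is a missense mutation.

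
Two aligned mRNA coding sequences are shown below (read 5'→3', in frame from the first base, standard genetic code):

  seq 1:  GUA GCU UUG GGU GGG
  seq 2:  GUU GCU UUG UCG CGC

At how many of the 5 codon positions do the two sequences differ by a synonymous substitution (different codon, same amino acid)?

Codon 1: GUA Val / GUU Val — synonymous.
Codon 2: GCU Ala / GCU Ala — identical.
Codon 3: UUG Leu / UUG Leu — identical.
Codon 4: GGU Gly / UCG Ser — nonsynonymous.
Codon 5: GGG Gly / CGC Arg — nonsynonymous.
Synonymous differences: 1.

1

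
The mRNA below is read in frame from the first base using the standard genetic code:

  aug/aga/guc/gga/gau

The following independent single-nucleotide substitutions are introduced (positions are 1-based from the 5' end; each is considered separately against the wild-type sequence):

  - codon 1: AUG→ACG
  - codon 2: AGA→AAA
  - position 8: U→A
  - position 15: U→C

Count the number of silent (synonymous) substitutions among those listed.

1

Codon 1: AUG (Met) → ACG (Thr) — missense.
Codon 2: AGA (Arg) → AAA (Lys) — missense.
Codon 3: GUC (Val) → GAC (Asp) — missense.
Codon 5: GAU (Asp) → GAC (Asp) — synonymous.
Synonymous: 1 of 4.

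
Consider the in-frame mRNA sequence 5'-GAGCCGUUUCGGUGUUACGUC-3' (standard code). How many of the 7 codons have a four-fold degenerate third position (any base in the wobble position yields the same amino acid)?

3

Codon 1 GAG (Glu): third position 2-fold.
Codon 2 CCG (Pro): third position 4-fold.
Codon 3 UUU (Phe): third position 2-fold.
Codon 4 CGG (Arg): third position 4-fold.
Codon 5 UGU (Cys): third position 2-fold.
Codon 6 UAC (Tyr): third position 2-fold.
Codon 7 GUC (Val): third position 4-fold.
Four-fold degenerate third positions: 3.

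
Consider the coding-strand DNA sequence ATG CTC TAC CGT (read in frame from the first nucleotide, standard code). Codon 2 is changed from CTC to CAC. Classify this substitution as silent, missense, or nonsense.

missense

Position 5 falls in codon 2: CTC → Leu.
After the substitution the codon is CAC → His.
Leu ≠ His, so this is a missense mutation.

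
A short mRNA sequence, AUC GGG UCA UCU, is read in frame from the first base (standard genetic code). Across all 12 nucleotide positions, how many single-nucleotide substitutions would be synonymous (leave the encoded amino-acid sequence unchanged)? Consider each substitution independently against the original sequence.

Codon 1 (AUC, Ile): 2 synonymous substitutions.
Codon 2 (GGG, Gly): 3 synonymous substitutions.
Codon 3 (UCA, Ser): 3 synonymous substitutions.
Codon 4 (UCU, Ser): 3 synonymous substitutions.
Total: 2 + 3 + 3 + 3 = 11.

11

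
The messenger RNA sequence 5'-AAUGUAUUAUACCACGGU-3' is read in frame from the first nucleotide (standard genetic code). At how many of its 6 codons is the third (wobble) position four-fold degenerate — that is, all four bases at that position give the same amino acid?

Codon 1 AAU (Asn): third position 2-fold.
Codon 2 GUA (Val): third position 4-fold.
Codon 3 UUA (Leu): third position 2-fold.
Codon 4 UAC (Tyr): third position 2-fold.
Codon 5 CAC (His): third position 2-fold.
Codon 6 GGU (Gly): third position 4-fold.
Four-fold degenerate third positions: 2.

2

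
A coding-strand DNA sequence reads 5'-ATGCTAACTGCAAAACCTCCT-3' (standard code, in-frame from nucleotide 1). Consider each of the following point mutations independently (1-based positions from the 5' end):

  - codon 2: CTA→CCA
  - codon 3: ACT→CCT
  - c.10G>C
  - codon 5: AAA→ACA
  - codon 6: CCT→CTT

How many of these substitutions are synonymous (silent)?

Codon 2: CTA (Leu) → CCA (Pro) — missense.
Codon 3: ACT (Thr) → CCT (Pro) — missense.
Codon 4: GCA (Ala) → CCA (Pro) — missense.
Codon 5: AAA (Lys) → ACA (Thr) — missense.
Codon 6: CCT (Pro) → CTT (Leu) — missense.
Synonymous: 0 of 5.

0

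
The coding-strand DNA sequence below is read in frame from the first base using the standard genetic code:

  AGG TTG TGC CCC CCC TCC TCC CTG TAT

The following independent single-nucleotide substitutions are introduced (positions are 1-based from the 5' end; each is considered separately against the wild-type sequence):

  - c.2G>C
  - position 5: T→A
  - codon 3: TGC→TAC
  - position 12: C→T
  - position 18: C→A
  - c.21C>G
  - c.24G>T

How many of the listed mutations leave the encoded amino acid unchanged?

4

Codon 1: AGG (Arg) → ACG (Thr) — missense.
Codon 2: TTG (Leu) → TAG (Stop) — nonsense.
Codon 3: TGC (Cys) → TAC (Tyr) — missense.
Codon 4: CCC (Pro) → CCT (Pro) — synonymous.
Codon 6: TCC (Ser) → TCA (Ser) — synonymous.
Codon 7: TCC (Ser) → TCG (Ser) — synonymous.
Codon 8: CTG (Leu) → CTT (Leu) — synonymous.
Synonymous: 4 of 7.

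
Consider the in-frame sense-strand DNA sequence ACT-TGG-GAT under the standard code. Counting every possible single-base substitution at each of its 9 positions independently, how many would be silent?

4

Codon 1 (ACT, Thr): 3 synonymous substitutions.
Codon 2 (TGG, Trp): 0 synonymous substitutions.
Codon 3 (GAT, Asp): 1 synonymous substitution.
Total: 3 + 0 + 1 = 4.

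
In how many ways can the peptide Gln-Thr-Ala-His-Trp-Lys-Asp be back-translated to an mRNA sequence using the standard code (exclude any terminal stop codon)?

Gln: 2 codons.
Thr: 4 codons.
Ala: 4 codons.
His: 2 codons.
Trp: 1 codon.
Lys: 2 codons.
Asp: 2 codons.
2 × 4 × 4 × 2 × 1 × 2 × 2 = 256.

256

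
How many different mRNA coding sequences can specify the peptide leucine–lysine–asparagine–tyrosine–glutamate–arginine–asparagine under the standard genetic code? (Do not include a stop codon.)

1152

Leu: 6 codons.
Lys: 2 codons.
Asn: 2 codons.
Tyr: 2 codons.
Glu: 2 codons.
Arg: 6 codons.
Asn: 2 codons.
6 × 2 × 2 × 2 × 2 × 6 × 2 = 1152.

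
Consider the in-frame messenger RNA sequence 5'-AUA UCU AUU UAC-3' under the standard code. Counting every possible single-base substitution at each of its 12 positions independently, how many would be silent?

8

Codon 1 (AUA, Ile): 2 synonymous substitutions.
Codon 2 (UCU, Ser): 3 synonymous substitutions.
Codon 3 (AUU, Ile): 2 synonymous substitutions.
Codon 4 (UAC, Tyr): 1 synonymous substitution.
Total: 2 + 3 + 2 + 1 = 8.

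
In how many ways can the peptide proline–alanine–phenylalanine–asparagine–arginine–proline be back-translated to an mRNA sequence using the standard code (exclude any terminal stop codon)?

Pro: 4 codons.
Ala: 4 codons.
Phe: 2 codons.
Asn: 2 codons.
Arg: 6 codons.
Pro: 4 codons.
4 × 4 × 2 × 2 × 6 × 4 = 1536.

1536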